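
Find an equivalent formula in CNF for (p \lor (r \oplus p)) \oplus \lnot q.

(p \lor (r \oplus p)) \oplus \lnot q
≡ (p \lor (r \oplus p) \lor \lnot q) \land \lnot ((p \lor (r \oplus p)) \land \lnot q)   [expand \oplus]
≡ (p \lor ((r \lor p) \land \lnot (r \land p)) \lor \lnot q) \land \lnot ((p \lor (r \oplus p)) \land \lnot q)   [expand \oplus]
≡ (p \lor ((r \lor p) \land \lnot (r \land p)) \lor \lnot q) \land \lnot ((p \lor ((r \lor p) \land \lnot (r \land p))) \land \lnot q)   [expand \oplus]
≡ (p \lor ((r \lor p) \land (\lnot r \lor \lnot p)) \lor \lnot q) \land \lnot ((p \lor ((r \lor p) \land \lnot (r \land p))) \land \lnot q)   [De Morgan]
≡ (p \lor ((r \lor p) \land (\lnot r \lor \lnot p)) \lor \lnot q) \land (\lnot (p \lor ((r \lor p) \land \lnot (r \land p))) \lor \lnot \lnot q)   [De Morgan]
≡ (p \lor ((r \lor p) \land (\lnot r \lor \lnot p)) \lor \lnot q) \land ((\lnot p \land \lnot ((r \lor p) \land \lnot (r \land p))) \lor \lnot \lnot q)   [De Morgan]
≡ (p \lor ((r \lor p) \land (\lnot r \lor \lnot p)) \lor \lnot q) \land ((\lnot p \land (\lnot (r \lor p) \lor \lnot \lnot (r \land p))) \lor \lnot \lnot q)   [De Morgan]
≡ (p \lor ((r \lor p) \land (\lnot r \lor \lnot p)) \lor \lnot q) \land ((\lnot p \land ((\lnot r \land \lnot p) \lor \lnot \lnot (r \land p))) \lor \lnot \lnot q)   [De Morgan]
≡ (p \lor ((r \lor p) \land (\lnot r \lor \lnot p)) \lor \lnot q) \land ((\lnot p \land ((\lnot r \land \lnot p) \lor (r \land p))) \lor \lnot \lnot q)   [double negation]
≡ (p \lor ((r \lor p) \land (\lnot r \lor \lnot p)) \lor \lnot q) \land ((\lnot p \land ((\lnot r \land \lnot p) \lor (r \land p))) \lor q)   [double negation]
≡ (p \lor r \lor p \lor \lnot q) \land (p \lor \lnot r \lor \lnot p \lor \lnot q) \land (\lnot p \lor q) \land (\lnot r \lor r \lor q) \land (\lnot r \lor p \lor q) \land (\lnot p \lor r \lor q) \land (\lnot p \lor p \lor q)   [distribute \lor over \land]
≡ (p \lor r \lor \lnot q) \land (\lnot p \lor q) \land (\lnot r \lor p \lor q)   [simplify]

(p \lor r \lor \lnot q) \land (\lnot p \lor q) \land (\lnot r \lor p \lor q)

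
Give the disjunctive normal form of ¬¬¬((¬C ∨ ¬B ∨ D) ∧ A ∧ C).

¬¬¬((¬C ∨ ¬B ∨ D) ∧ A ∧ C)
≡ ¬((¬C ∨ ¬B ∨ D) ∧ A ∧ C)   [double negation]
≡ ¬(¬C ∨ ¬B ∨ D) ∨ ¬A ∨ ¬C   [De Morgan]
≡ (¬¬C ∧ ¬¬B ∧ ¬D) ∨ ¬A ∨ ¬C   [De Morgan]
≡ (C ∧ ¬¬B ∧ ¬D) ∨ ¬A ∨ ¬C   [double negation]
≡ (C ∧ B ∧ ¬D) ∨ ¬A ∨ ¬C   [double negation]

(C ∧ B ∧ ¬D) ∨ ¬A ∨ ¬C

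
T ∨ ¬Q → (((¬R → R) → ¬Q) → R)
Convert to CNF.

(¬T ∨ R) ∧ (Q ∨ R)

T ∨ ¬Q → (((¬R → R) → ¬Q) → R)
= ¬(T ∨ ¬Q) ∨ (((¬R → R) → ¬Q) → R)   [eliminate →]
= ¬(T ∨ ¬Q) ∨ ¬((¬R → R) → ¬Q) ∨ R   [eliminate →]
= ¬(T ∨ ¬Q) ∨ ¬(¬(¬R → R) ∨ ¬Q) ∨ R   [eliminate →]
= ¬(T ∨ ¬Q) ∨ ¬(¬(¬¬R ∨ R) ∨ ¬Q) ∨ R   [eliminate →]
= ¬T ∧ ¬¬Q ∨ ¬(¬(¬¬R ∨ R) ∨ ¬Q) ∨ R   [De Morgan]
= ¬T ∧ Q ∨ ¬(¬(¬¬R ∨ R) ∨ ¬Q) ∨ R   [double negation]
= ¬T ∧ Q ∨ ¬¬(¬¬R ∨ R) ∧ ¬¬Q ∨ R   [De Morgan]
= ¬T ∧ Q ∨ (¬¬R ∨ R) ∧ ¬¬Q ∨ R   [double negation]
= ¬T ∧ Q ∨ (R ∨ R) ∧ ¬¬Q ∨ R   [double negation]
= ¬T ∧ Q ∨ (R ∨ R) ∧ Q ∨ R   [double negation]
= (¬T ∨ R ∨ R ∨ R) ∧ (¬T ∨ Q ∨ R) ∧ (Q ∨ R ∨ R ∨ R) ∧ (Q ∨ Q ∨ R)   [distribute ∨ over ∧]
= (¬T ∨ R) ∧ (Q ∨ R)   [simplify]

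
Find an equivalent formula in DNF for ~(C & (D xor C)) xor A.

~(C & (D xor C)) xor A
≡ (~(C & (D xor C)) & ~A) | (~~(C & (D xor C)) & A)   (expand xor)
≡ (~(C & ((D & ~C) | (~D & C))) & ~A) | (~~(C & (D xor C)) & A)   (expand xor)
≡ (~(C & ((D & ~C) | (~D & C))) & ~A) | (~~(C & ((D & ~C) | (~D & C))) & A)   (expand xor)
≡ ((~C | ~((D & ~C) | (~D & C))) & ~A) | (~~(C & ((D & ~C) | (~D & C))) & A)   (De Morgan)
≡ ((~C | (~(D & ~C) & ~(~D & C))) & ~A) | (~~(C & ((D & ~C) | (~D & C))) & A)   (De Morgan)
≡ ((~C | ((~D | ~~C) & ~(~D & C))) & ~A) | (~~(C & ((D & ~C) | (~D & C))) & A)   (De Morgan)
≡ ((~C | ((~D | C) & ~(~D & C))) & ~A) | (~~(C & ((D & ~C) | (~D & C))) & A)   (double negation)
≡ ((~C | ((~D | C) & (~~D | ~C))) & ~A) | (~~(C & ((D & ~C) | (~D & C))) & A)   (De Morgan)
≡ ((~C | ((~D | C) & (D | ~C))) & ~A) | (~~(C & ((D & ~C) | (~D & C))) & A)   (double negation)
≡ ((~C | ((~D | C) & (D | ~C))) & ~A) | (C & ((D & ~C) | (~D & C)) & A)   (double negation)
≡ (~C & ~A) | (~D & D & ~A) | (~D & ~C & ~A) | (C & D & ~A) | (C & ~C & ~A) | (C & D & ~C & A) | (C & ~D & C & A)   (distribute & over |)
≡ (~C & ~A) | (C & D & ~A) | (C & ~D & A)   (simplify)

(~C & ~A) | (C & D & ~A) | (C & ~D & A)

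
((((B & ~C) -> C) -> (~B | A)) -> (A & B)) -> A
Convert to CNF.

~C | ~B | A

((((B & ~C) -> C) -> (~B | A)) -> (A & B)) -> A
≡ ~((((B & ~C) -> C) -> (~B | A)) -> (A & B)) | A
≡ ~(~(((B & ~C) -> C) -> (~B | A)) | (A & B)) | A
≡ ~(~(~((B & ~C) -> C) | ~B | A) | (A & B)) | A
≡ ~(~(~(~(B & ~C) | C) | ~B | A) | (A & B)) | A
≡ (~~(~(~(B & ~C) | C) | ~B | A) & ~(A & B)) | A
≡ ((~(~(B & ~C) | C) | ~B | A) & ~(A & B)) | A
≡ (((~~(B & ~C) & ~C) | ~B | A) & ~(A & B)) | A
≡ (((B & ~C & ~C) | ~B | A) & ~(A & B)) | A
≡ (((B & ~C & ~C) | ~B | A) & (~A | ~B)) | A
≡ (B | ~B | A | A) & (~C | ~B | A | A) & (~C | ~B | A | A) & (~A | ~B | A)
≡ ~C | ~B | A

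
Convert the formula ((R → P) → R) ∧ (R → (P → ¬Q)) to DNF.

(R ∧ ¬P) ∨ (R ∧ ¬Q)

((R → P) → R) ∧ (R → (P → ¬Q))
⇔ (¬(R → P) ∨ R) ∧ (R → (P → ¬Q))   [eliminate →]
⇔ (¬(¬R ∨ P) ∨ R) ∧ (R → (P → ¬Q))   [eliminate →]
⇔ (¬(¬R ∨ P) ∨ R) ∧ (¬R ∨ (P → ¬Q))   [eliminate →]
⇔ (¬(¬R ∨ P) ∨ R) ∧ (¬R ∨ ¬P ∨ ¬Q)   [eliminate →]
⇔ ((¬¬R ∧ ¬P) ∨ R) ∧ (¬R ∨ ¬P ∨ ¬Q)   [De Morgan]
⇔ ((R ∧ ¬P) ∨ R) ∧ (¬R ∨ ¬P ∨ ¬Q)   [double negation]
⇔ (R ∧ ¬P ∧ ¬R) ∨ (R ∧ ¬P ∧ ¬P) ∨ (R ∧ ¬P ∧ ¬Q) ∨ (R ∧ ¬R) ∨ (R ∧ ¬P) ∨ (R ∧ ¬Q)   [distribute ∧ over ∨]
⇔ (R ∧ ¬P) ∨ (R ∧ ¬Q)   [simplify]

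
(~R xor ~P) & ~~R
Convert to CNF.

(~R xor ~P) & ~~R
≡ (~R | ~P) & ~(~R & ~P) & ~~R
≡ (~R | ~P) & (~~R | ~~P) & ~~R
≡ (~R | ~P) & (R | ~~P) & ~~R
≡ (~R | ~P) & (R | P) & ~~R
≡ (~R | ~P) & (R | P) & R
≡ (~R | ~P) & R

(~R | ~P) & R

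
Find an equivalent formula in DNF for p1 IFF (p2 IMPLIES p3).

(NOT p1 AND p2 AND NOT p3) OR (NOT p2 AND p1) OR (p3 AND p1)

p1 IFF (p2 IMPLIES p3)
≡ (p1 IMPLIES (p2 IMPLIES p3)) AND ((p2 IMPLIES p3) IMPLIES p1)   (eliminate IFF)
≡ (NOT p1 OR (p2 IMPLIES p3)) AND ((p2 IMPLIES p3) IMPLIES p1)   (eliminate IMPLIES)
≡ (NOT p1 OR NOT p2 OR p3) AND ((p2 IMPLIES p3) IMPLIES p1)   (eliminate IMPLIES)
≡ (NOT p1 OR NOT p2 OR p3) AND (NOT (p2 IMPLIES p3) OR p1)   (eliminate IMPLIES)
≡ (NOT p1 OR NOT p2 OR p3) AND (NOT (NOT p2 OR p3) OR p1)   (eliminate IMPLIES)
≡ (NOT p1 OR NOT p2 OR p3) AND ((NOT NOT p2 AND NOT p3) OR p1)   (De Morgan)
≡ (NOT p1 OR NOT p2 OR p3) AND ((p2 AND NOT p3) OR p1)   (double negation)
≡ (NOT p1 AND p2 AND NOT p3) OR (NOT p1 AND p1) OR (NOT p2 AND p2 AND NOT p3) OR (NOT p2 AND p1) OR (p3 AND p2 AND NOT p3) OR (p3 AND p1)   (distribute AND over OR)
≡ (NOT p1 AND p2 AND NOT p3) OR (NOT p2 AND p1) OR (p3 AND p1)   (simplify)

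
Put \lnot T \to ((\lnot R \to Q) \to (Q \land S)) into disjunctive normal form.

T \lor (\lnot R \land \lnot Q) \lor (Q \land S)

\lnot T \to ((\lnot R \to Q) \to (Q \land S))
= \lnot \lnot T \lor ((\lnot R \to Q) \to (Q \land S))   — eliminate \to
= \lnot \lnot T \lor \lnot (\lnot R \to Q) \lor (Q \land S)   — eliminate \to
= \lnot \lnot T \lor \lnot (\lnot \lnot R \lor Q) \lor (Q \land S)   — eliminate \to
= T \lor \lnot (\lnot \lnot R \lor Q) \lor (Q \land S)   — double negation
= T \lor (\lnot \lnot \lnot R \land \lnot Q) \lor (Q \land S)   — De Morgan
= T \lor (\lnot R \land \lnot Q) \lor (Q \land S)   — double negation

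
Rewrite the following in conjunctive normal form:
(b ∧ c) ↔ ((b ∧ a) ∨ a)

(b ∧ c) ↔ ((b ∧ a) ∨ a)
≡ ((b ∧ c) → ((b ∧ a) ∨ a)) ∧ (((b ∧ a) ∨ a) → (b ∧ c))   (eliminate ↔)
≡ (¬(b ∧ c) ∨ (b ∧ a) ∨ a) ∧ (((b ∧ a) ∨ a) → (b ∧ c))   (eliminate →)
≡ (¬(b ∧ c) ∨ (b ∧ a) ∨ a) ∧ (¬((b ∧ a) ∨ a) ∨ (b ∧ c))   (eliminate →)
≡ (¬b ∨ ¬c ∨ (b ∧ a) ∨ a) ∧ (¬((b ∧ a) ∨ a) ∨ (b ∧ c))   (De Morgan)
≡ (¬b ∨ ¬c ∨ (b ∧ a) ∨ a) ∧ ((¬(b ∧ a) ∧ ¬a) ∨ (b ∧ c))   (De Morgan)
≡ (¬b ∨ ¬c ∨ (b ∧ a) ∨ a) ∧ (((¬b ∨ ¬a) ∧ ¬a) ∨ (b ∧ c))   (De Morgan)
≡ (¬b ∨ ¬c ∨ b ∨ a) ∧ (¬b ∨ ¬c ∨ a ∨ a) ∧ (¬b ∨ ¬a ∨ b) ∧ (¬b ∨ ¬a ∨ c) ∧ (¬a ∨ b) ∧ (¬a ∨ c)   (distribute ∨ over ∧)
≡ (¬b ∨ ¬c ∨ a) ∧ (¬a ∨ b) ∧ (¬a ∨ c)   (simplify)

(¬b ∨ ¬c ∨ a) ∧ (¬a ∨ b) ∧ (¬a ∨ c)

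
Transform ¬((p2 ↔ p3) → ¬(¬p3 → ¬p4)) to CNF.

¬((p2 ↔ p3) → ¬(¬p3 → ¬p4))
≡ ¬(¬(p2 ↔ p3) ∨ ¬(¬p3 → ¬p4))   (eliminate →)
≡ ¬(¬((p2 → p3) ∧ (p3 → p2)) ∨ ¬(¬p3 → ¬p4))   (eliminate ↔)
≡ ¬(¬((¬p2 ∨ p3) ∧ (p3 → p2)) ∨ ¬(¬p3 → ¬p4))   (eliminate →)
≡ ¬(¬((¬p2 ∨ p3) ∧ (¬p3 ∨ p2)) ∨ ¬(¬p3 → ¬p4))   (eliminate →)
≡ ¬(¬((¬p2 ∨ p3) ∧ (¬p3 ∨ p2)) ∨ ¬(¬¬p3 ∨ ¬p4))   (eliminate →)
≡ ¬¬((¬p2 ∨ p3) ∧ (¬p3 ∨ p2)) ∧ ¬¬(¬¬p3 ∨ ¬p4)   (De Morgan)
≡ (¬p2 ∨ p3) ∧ (¬p3 ∨ p2) ∧ ¬¬(¬¬p3 ∨ ¬p4)   (double negation)
≡ (¬p2 ∨ p3) ∧ (¬p3 ∨ p2) ∧ (¬¬p3 ∨ ¬p4)   (double negation)
≡ (¬p2 ∨ p3) ∧ (¬p3 ∨ p2) ∧ (p3 ∨ ¬p4)   (double negation)

(¬p2 ∨ p3) ∧ (¬p3 ∨ p2) ∧ (p3 ∨ ¬p4)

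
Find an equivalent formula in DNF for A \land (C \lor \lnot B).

A \land (C \lor \lnot B)
⇔ (A \land C) \lor (A \land \lnot B)   (distribute \land over \lor)

(A \land C) \lor (A \land \lnot B)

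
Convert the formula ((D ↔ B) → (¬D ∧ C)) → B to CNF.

((D ↔ B) → (¬D ∧ C)) → B
≡ ¬((D ↔ B) → (¬D ∧ C)) ∨ B   (eliminate →)
≡ ¬(¬(D ↔ B) ∨ (¬D ∧ C)) ∨ B   (eliminate →)
≡ ¬(¬((D → B) ∧ (B → D)) ∨ (¬D ∧ C)) ∨ B   (eliminate ↔)
≡ ¬(¬((¬D ∨ B) ∧ (B → D)) ∨ (¬D ∧ C)) ∨ B   (eliminate →)
≡ ¬(¬((¬D ∨ B) ∧ (¬B ∨ D)) ∨ (¬D ∧ C)) ∨ B   (eliminate →)
≡ (¬¬((¬D ∨ B) ∧ (¬B ∨ D)) ∧ ¬(¬D ∧ C)) ∨ B   (De Morgan)
≡ ((¬D ∨ B) ∧ (¬B ∨ D) ∧ ¬(¬D ∧ C)) ∨ B   (double negation)
≡ ((¬D ∨ B) ∧ (¬B ∨ D) ∧ (¬¬D ∨ ¬C)) ∨ B   (De Morgan)
≡ ((¬D ∨ B) ∧ (¬B ∨ D) ∧ (D ∨ ¬C)) ∨ B   (double negation)
≡ (¬D ∨ B ∨ B) ∧ (¬B ∨ D ∨ B) ∧ (D ∨ ¬C ∨ B)   (distribute ∨ over ∧)
≡ (¬D ∨ B) ∧ (D ∨ ¬C ∨ B)   (simplify)

(¬D ∨ B) ∧ (D ∨ ¬C ∨ B)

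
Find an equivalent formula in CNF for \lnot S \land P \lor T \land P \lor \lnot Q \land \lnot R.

(\lnot S \lor T \lor \lnot Q) \land (\lnot S \lor T \lor \lnot R) \land (P \lor \lnot Q) \land (P \lor \lnot R)

\lnot S \land P \lor T \land P \lor \lnot Q \land \lnot R
⇔ (\lnot S \lor T \lor \lnot Q) \land (\lnot S \lor T \lor \lnot R) \land (\lnot S \lor P \lor \lnot Q) \land (\lnot S \lor P \lor \lnot R) \land (P \lor T \lor \lnot Q) \land (P \lor T \lor \lnot R) \land (P \lor P \lor \lnot Q) \land (P \lor P \lor \lnot R)
⇔ (\lnot S \lor T \lor \lnot Q) \land (\lnot S \lor T \lor \lnot R) \land (P \lor \lnot Q) \land (P \lor \lnot R)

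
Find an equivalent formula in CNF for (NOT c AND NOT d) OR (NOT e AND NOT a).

(NOT c AND NOT d) OR (NOT e AND NOT a)
≡ (NOT c OR NOT e) AND (NOT c OR NOT a) AND (NOT d OR NOT e) AND (NOT d OR NOT a)   — distribute OR over AND

(NOT c OR NOT e) AND (NOT c OR NOT a) AND (NOT d OR NOT e) AND (NOT d OR NOT a)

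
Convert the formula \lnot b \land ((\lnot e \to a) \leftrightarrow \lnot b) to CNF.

\lnot b \land (b \lor e \lor a)

\lnot b \land ((\lnot e \to a) \leftrightarrow \lnot b)
≡ \lnot b \land ((\lnot e \to a) \to \lnot b) \land (\lnot b \to (\lnot e \to a))   [eliminate \leftrightarrow]
≡ \lnot b \land (\lnot (\lnot e \to a) \lor \lnot b) \land (\lnot b \to (\lnot e \to a))   [eliminate \to]
≡ \lnot b \land (\lnot (\lnot \lnot e \lor a) \lor \lnot b) \land (\lnot b \to (\lnot e \to a))   [eliminate \to]
≡ \lnot b \land (\lnot (\lnot \lnot e \lor a) \lor \lnot b) \land (\lnot \lnot b \lor (\lnot e \to a))   [eliminate \to]
≡ \lnot b \land (\lnot (\lnot \lnot e \lor a) \lor \lnot b) \land (\lnot \lnot b \lor \lnot \lnot e \lor a)   [eliminate \to]
≡ \lnot b \land ((\lnot \lnot \lnot e \land \lnot a) \lor \lnot b) \land (\lnot \lnot b \lor \lnot \lnot e \lor a)   [De Morgan]
≡ \lnot b \land ((\lnot e \land \lnot a) \lor \lnot b) \land (\lnot \lnot b \lor \lnot \lnot e \lor a)   [double negation]
≡ \lnot b \land ((\lnot e \land \lnot a) \lor \lnot b) \land (b \lor \lnot \lnot e \lor a)   [double negation]
≡ \lnot b \land ((\lnot e \land \lnot a) \lor \lnot b) \land (b \lor e \lor a)   [double negation]
≡ \lnot b \land (\lnot e \lor \lnot b) \land (\lnot a \lor \lnot b) \land (b \lor e \lor a)   [distribute \lor over \land]
≡ \lnot b \land (b \lor e \lor a)   [simplify]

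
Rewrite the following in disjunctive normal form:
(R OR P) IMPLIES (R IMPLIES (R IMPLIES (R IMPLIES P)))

NOT R OR P

(R OR P) IMPLIES (R IMPLIES (R IMPLIES (R IMPLIES P)))
≡ NOT (R OR P) OR (R IMPLIES (R IMPLIES (R IMPLIES P)))   [eliminate IMPLIES]
≡ NOT (R OR P) OR NOT R OR (R IMPLIES (R IMPLIES P))   [eliminate IMPLIES]
≡ NOT (R OR P) OR NOT R OR NOT R OR (R IMPLIES P)   [eliminate IMPLIES]
≡ NOT (R OR P) OR NOT R OR NOT R OR NOT R OR P   [eliminate IMPLIES]
≡ (NOT R AND NOT P) OR NOT R OR NOT R OR NOT R OR P   [De Morgan]
≡ NOT R OR P   [simplify]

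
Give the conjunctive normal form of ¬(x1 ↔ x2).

(x1 ∨ x2) ∧ (¬x2 ∨ ¬x1)

¬(x1 ↔ x2)
= ¬((x1 → x2) ∧ (x2 → x1))   [eliminate ↔]
= ¬((¬x1 ∨ x2) ∧ (x2 → x1))   [eliminate →]
= ¬((¬x1 ∨ x2) ∧ (¬x2 ∨ x1))   [eliminate →]
= ¬(¬x1 ∨ x2) ∨ ¬(¬x2 ∨ x1)   [De Morgan]
= (¬¬x1 ∧ ¬x2) ∨ ¬(¬x2 ∨ x1)   [De Morgan]
= (x1 ∧ ¬x2) ∨ ¬(¬x2 ∨ x1)   [double negation]
= (x1 ∧ ¬x2) ∨ (¬¬x2 ∧ ¬x1)   [De Morgan]
= (x1 ∧ ¬x2) ∨ (x2 ∧ ¬x1)   [double negation]
= (x1 ∨ x2) ∧ (x1 ∨ ¬x1) ∧ (¬x2 ∨ x2) ∧ (¬x2 ∨ ¬x1)   [distribute ∨ over ∧]
= (x1 ∨ x2) ∧ (¬x2 ∨ ¬x1)   [simplify]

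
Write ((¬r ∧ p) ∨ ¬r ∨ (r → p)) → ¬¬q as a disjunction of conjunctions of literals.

(r ∧ ¬p) ∨ q

((¬r ∧ p) ∨ ¬r ∨ (r → p)) → ¬¬q
≡ ¬((¬r ∧ p) ∨ ¬r ∨ (r → p)) ∨ ¬¬q   [eliminate →]
≡ ¬((¬r ∧ p) ∨ ¬r ∨ ¬r ∨ p) ∨ ¬¬q   [eliminate →]
≡ (¬(¬r ∧ p) ∧ ¬¬r ∧ ¬¬r ∧ ¬p) ∨ ¬¬q   [De Morgan]
≡ ((¬¬r ∨ ¬p) ∧ ¬¬r ∧ ¬¬r ∧ ¬p) ∨ ¬¬q   [De Morgan]
≡ ((r ∨ ¬p) ∧ ¬¬r ∧ ¬¬r ∧ ¬p) ∨ ¬¬q   [double negation]
≡ ((r ∨ ¬p) ∧ r ∧ ¬¬r ∧ ¬p) ∨ ¬¬q   [double negation]
≡ ((r ∨ ¬p) ∧ r ∧ r ∧ ¬p) ∨ ¬¬q   [double negation]
≡ ((r ∨ ¬p) ∧ r ∧ r ∧ ¬p) ∨ q   [double negation]
≡ (r ∧ r ∧ r ∧ ¬p) ∨ (¬p ∧ r ∧ r ∧ ¬p) ∨ q   [distribute ∧ over ∨]
≡ (r ∧ ¬p) ∨ q   [simplify]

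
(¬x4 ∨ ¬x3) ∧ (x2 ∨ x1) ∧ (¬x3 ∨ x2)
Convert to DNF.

(¬x4 ∨ ¬x3) ∧ (x2 ∨ x1) ∧ (¬x3 ∨ x2)
≡ (¬x4 ∧ x2 ∧ ¬x3) ∨ (¬x4 ∧ x2 ∧ x2) ∨ (¬x4 ∧ x1 ∧ ¬x3) ∨ (¬x4 ∧ x1 ∧ x2) ∨ (¬x3 ∧ x2 ∧ ¬x3) ∨ (¬x3 ∧ x2 ∧ x2) ∨ (¬x3 ∧ x1 ∧ ¬x3) ∨ (¬x3 ∧ x1 ∧ x2)   [distribute ∧ over ∨]
≡ (¬x4 ∧ x2) ∨ (¬x3 ∧ x2) ∨ (¬x3 ∧ x1)   [simplify]

(¬x4 ∧ x2) ∨ (¬x3 ∧ x2) ∨ (¬x3 ∧ x1)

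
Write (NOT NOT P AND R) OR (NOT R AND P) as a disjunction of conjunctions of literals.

(P AND R) OR (NOT R AND P)

(NOT NOT P AND R) OR (NOT R AND P)
≡ (P AND R) OR (NOT R AND P)   [double negation]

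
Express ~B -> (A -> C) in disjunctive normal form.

B | ~A | C

~B -> (A -> C)
≡ ~~B | (A -> C)   [eliminate ->]
≡ ~~B | ~A | C   [eliminate ->]
≡ B | ~A | C   [double negation]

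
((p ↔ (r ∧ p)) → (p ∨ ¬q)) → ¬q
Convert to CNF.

((p ↔ (r ∧ p)) → (p ∨ ¬q)) → ¬q
≡ ¬((p ↔ (r ∧ p)) → (p ∨ ¬q)) ∨ ¬q   [eliminate →]
≡ ¬(¬(p ↔ (r ∧ p)) ∨ p ∨ ¬q) ∨ ¬q   [eliminate →]
≡ ¬(¬((p → (r ∧ p)) ∧ ((r ∧ p) → p)) ∨ p ∨ ¬q) ∨ ¬q   [eliminate ↔]
≡ ¬(¬((¬p ∨ (r ∧ p)) ∧ ((r ∧ p) → p)) ∨ p ∨ ¬q) ∨ ¬q   [eliminate →]
≡ ¬(¬((¬p ∨ (r ∧ p)) ∧ (¬(r ∧ p) ∨ p)) ∨ p ∨ ¬q) ∨ ¬q   [eliminate →]
≡ (¬¬((¬p ∨ (r ∧ p)) ∧ (¬(r ∧ p) ∨ p)) ∧ ¬p ∧ ¬¬q) ∨ ¬q   [De Morgan]
≡ ((¬p ∨ (r ∧ p)) ∧ (¬(r ∧ p) ∨ p) ∧ ¬p ∧ ¬¬q) ∨ ¬q   [double negation]
≡ ((¬p ∨ (r ∧ p)) ∧ (¬r ∨ ¬p ∨ p) ∧ ¬p ∧ ¬¬q) ∨ ¬q   [De Morgan]
≡ ((¬p ∨ (r ∧ p)) ∧ (¬r ∨ ¬p ∨ p) ∧ ¬p ∧ q) ∨ ¬q   [double negation]
≡ (¬p ∨ r ∨ ¬q) ∧ (¬p ∨ p ∨ ¬q) ∧ (¬r ∨ ¬p ∨ p ∨ ¬q) ∧ (¬p ∨ ¬q) ∧ (q ∨ ¬q)   [distribute ∨ over ∧]
≡ ¬p ∨ ¬q   [simplify]

¬p ∨ ¬q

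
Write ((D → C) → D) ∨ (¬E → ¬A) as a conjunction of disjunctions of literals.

((D → C) → D) ∨ (¬E → ¬A)
⇔ ¬(D → C) ∨ D ∨ (¬E → ¬A)   [eliminate →]
⇔ ¬(¬D ∨ C) ∨ D ∨ (¬E → ¬A)   [eliminate →]
⇔ ¬(¬D ∨ C) ∨ D ∨ ¬¬E ∨ ¬A   [eliminate →]
⇔ (¬¬D ∧ ¬C) ∨ D ∨ ¬¬E ∨ ¬A   [De Morgan]
⇔ (D ∧ ¬C) ∨ D ∨ ¬¬E ∨ ¬A   [double negation]
⇔ (D ∧ ¬C) ∨ D ∨ E ∨ ¬A   [double negation]
⇔ (D ∨ D ∨ E ∨ ¬A) ∧ (¬C ∨ D ∨ E ∨ ¬A)   [distribute ∨ over ∧]
⇔ D ∨ E ∨ ¬A   [simplify]

D ∨ E ∨ ¬A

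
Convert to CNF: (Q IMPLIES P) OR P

NOT Q OR P

(Q IMPLIES P) OR P
= NOT Q OR P OR P   [eliminate IMPLIES]
= NOT Q OR P   [simplify]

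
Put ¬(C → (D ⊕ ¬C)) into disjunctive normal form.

C ∧ ¬D

¬(C → (D ⊕ ¬C))
≡ ¬(¬C ∨ (D ⊕ ¬C))   — eliminate →
≡ ¬(¬C ∨ (D ∧ ¬¬C) ∨ (¬D ∧ ¬C))   — expand ⊕
≡ ¬¬C ∧ ¬(D ∧ ¬¬C) ∧ ¬(¬D ∧ ¬C)   — De Morgan
≡ C ∧ ¬(D ∧ ¬¬C) ∧ ¬(¬D ∧ ¬C)   — double negation
≡ C ∧ (¬D ∨ ¬¬¬C) ∧ ¬(¬D ∧ ¬C)   — De Morgan
≡ C ∧ (¬D ∨ ¬C) ∧ ¬(¬D ∧ ¬C)   — double negation
≡ C ∧ (¬D ∨ ¬C) ∧ (¬¬D ∨ ¬¬C)   — De Morgan
≡ C ∧ (¬D ∨ ¬C) ∧ (D ∨ ¬¬C)   — double negation
≡ C ∧ (¬D ∨ ¬C) ∧ (D ∨ C)   — double negation
≡ (C ∧ ¬D ∧ D) ∨ (C ∧ ¬D ∧ C) ∨ (C ∧ ¬C ∧ D) ∨ (C ∧ ¬C ∧ C)   — distribute ∧ over ∨
≡ C ∧ ¬D   — simplify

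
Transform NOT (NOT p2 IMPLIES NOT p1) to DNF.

NOT (NOT p2 IMPLIES NOT p1)
≡ NOT (NOT NOT p2 OR NOT p1)   [eliminate IMPLIES]
≡ NOT NOT NOT p2 AND NOT NOT p1   [De Morgan]
≡ NOT p2 AND NOT NOT p1   [double negation]
≡ NOT p2 AND p1   [double negation]

NOT p2 AND p1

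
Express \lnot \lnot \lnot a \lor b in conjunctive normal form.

\lnot \lnot \lnot a \lor b
⇔ \lnot a \lor b   — double negation

\lnot a \lor b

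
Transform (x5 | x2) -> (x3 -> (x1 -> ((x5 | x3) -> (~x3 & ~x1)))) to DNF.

(x5 | x2) -> (x3 -> (x1 -> ((x5 | x3) -> (~x3 & ~x1))))
= ~(x5 | x2) | (x3 -> (x1 -> ((x5 | x3) -> (~x3 & ~x1))))   — eliminate ->
= ~(x5 | x2) | ~x3 | (x1 -> ((x5 | x3) -> (~x3 & ~x1)))   — eliminate ->
= ~(x5 | x2) | ~x3 | ~x1 | ((x5 | x3) -> (~x3 & ~x1))   — eliminate ->
= ~(x5 | x2) | ~x3 | ~x1 | ~(x5 | x3) | (~x3 & ~x1)   — eliminate ->
= (~x5 & ~x2) | ~x3 | ~x1 | ~(x5 | x3) | (~x3 & ~x1)   — De Morgan
= (~x5 & ~x2) | ~x3 | ~x1 | (~x5 & ~x3) | (~x3 & ~x1)   — De Morgan
= (~x5 & ~x2) | ~x3 | ~x1   — simplify

(~x5 & ~x2) | ~x3 | ~x1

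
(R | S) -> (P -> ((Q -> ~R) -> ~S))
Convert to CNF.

(R | S) -> (P -> ((Q -> ~R) -> ~S))
= ~(R | S) | (P -> ((Q -> ~R) -> ~S))   [eliminate ->]
= ~(R | S) | ~P | ((Q -> ~R) -> ~S)   [eliminate ->]
= ~(R | S) | ~P | ~(Q -> ~R) | ~S   [eliminate ->]
= ~(R | S) | ~P | ~(~Q | ~R) | ~S   [eliminate ->]
= (~R & ~S) | ~P | ~(~Q | ~R) | ~S   [De Morgan]
= (~R & ~S) | ~P | (~~Q & ~~R) | ~S   [De Morgan]
= (~R & ~S) | ~P | (Q & ~~R) | ~S   [double negation]
= (~R & ~S) | ~P | (Q & R) | ~S   [double negation]
= (~R | ~P | Q | ~S) & (~R | ~P | R | ~S) & (~S | ~P | Q | ~S) & (~S | ~P | R | ~S)   [distribute | over &]
= (~S | ~P | Q) & (~S | ~P | R)   [simplify]

(~S | ~P | Q) & (~S | ~P | R)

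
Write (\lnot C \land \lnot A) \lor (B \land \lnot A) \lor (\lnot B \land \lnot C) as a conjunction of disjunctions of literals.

(\lnot C \land \lnot A) \lor (B \land \lnot A) \lor (\lnot B \land \lnot C)
= (\lnot C \lor B \lor \lnot B) \land (\lnot C \lor B \lor \lnot C) \land (\lnot C \lor \lnot A \lor \lnot B) \land (\lnot C \lor \lnot A \lor \lnot C) \land (\lnot A \lor B \lor \lnot B) \land (\lnot A \lor B \lor \lnot C) \land (\lnot A \lor \lnot A \lor \lnot B) \land (\lnot A \lor \lnot A \lor \lnot C)   [distribute \lor over \land]
= (\lnot C \lor B) \land (\lnot C \lor \lnot A) \land (\lnot A \lor \lnot B)   [simplify]

(\lnot C \lor B) \land (\lnot C \lor \lnot A) \land (\lnot A \lor \lnot B)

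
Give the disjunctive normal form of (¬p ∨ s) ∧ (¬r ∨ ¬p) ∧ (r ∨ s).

(¬p ∨ s) ∧ (¬r ∨ ¬p) ∧ (r ∨ s)
≡ (¬p ∧ ¬r ∧ r) ∨ (¬p ∧ ¬r ∧ s) ∨ (¬p ∧ ¬p ∧ r) ∨ (¬p ∧ ¬p ∧ s) ∨ (s ∧ ¬r ∧ r) ∨ (s ∧ ¬r ∧ s) ∨ (s ∧ ¬p ∧ r) ∨ (s ∧ ¬p ∧ s)   — distribute ∧ over ∨
≡ (¬p ∧ r) ∨ (¬p ∧ s) ∨ (s ∧ ¬r)   — simplify

(¬p ∧ r) ∨ (¬p ∧ s) ∨ (s ∧ ¬r)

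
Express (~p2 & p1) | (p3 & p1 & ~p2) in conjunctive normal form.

~p2 & p1

(~p2 & p1) | (p3 & p1 & ~p2)
≡ (~p2 | p3) & (~p2 | p1) & (~p2 | ~p2) & (p1 | p3) & (p1 | p1) & (p1 | ~p2)
≡ ~p2 & p1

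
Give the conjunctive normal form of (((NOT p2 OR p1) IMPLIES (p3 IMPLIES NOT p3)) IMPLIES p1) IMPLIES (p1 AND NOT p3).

(p2 OR NOT p3) AND (NOT p1 OR NOT p3)

(((NOT p2 OR p1) IMPLIES (p3 IMPLIES NOT p3)) IMPLIES p1) IMPLIES (p1 AND NOT p3)
⇔ NOT (((NOT p2 OR p1) IMPLIES (p3 IMPLIES NOT p3)) IMPLIES p1) OR (p1 AND NOT p3)   — eliminate IMPLIES
⇔ NOT (NOT ((NOT p2 OR p1) IMPLIES (p3 IMPLIES NOT p3)) OR p1) OR (p1 AND NOT p3)   — eliminate IMPLIES
⇔ NOT (NOT (NOT (NOT p2 OR p1) OR (p3 IMPLIES NOT p3)) OR p1) OR (p1 AND NOT p3)   — eliminate IMPLIES
⇔ NOT (NOT (NOT (NOT p2 OR p1) OR NOT p3 OR NOT p3) OR p1) OR (p1 AND NOT p3)   — eliminate IMPLIES
⇔ (NOT NOT (NOT (NOT p2 OR p1) OR NOT p3 OR NOT p3) AND NOT p1) OR (p1 AND NOT p3)   — De Morgan
⇔ ((NOT (NOT p2 OR p1) OR NOT p3 OR NOT p3) AND NOT p1) OR (p1 AND NOT p3)   — double negation
⇔ (((NOT NOT p2 AND NOT p1) OR NOT p3 OR NOT p3) AND NOT p1) OR (p1 AND NOT p3)   — De Morgan
⇔ (((p2 AND NOT p1) OR NOT p3 OR NOT p3) AND NOT p1) OR (p1 AND NOT p3)   — double negation
⇔ (p2 OR NOT p3 OR NOT p3 OR p1) AND (p2 OR NOT p3 OR NOT p3 OR NOT p3) AND (NOT p1 OR NOT p3 OR NOT p3 OR p1) AND (NOT p1 OR NOT p3 OR NOT p3 OR NOT p3) AND (NOT p1 OR p1) AND (NOT p1 OR NOT p3)   — distribute OR over AND
⇔ (p2 OR NOT p3) AND (NOT p1 OR NOT p3)   — simplify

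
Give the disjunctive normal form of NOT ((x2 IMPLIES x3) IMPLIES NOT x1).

NOT ((x2 IMPLIES x3) IMPLIES NOT x1)
≡ NOT (NOT (x2 IMPLIES x3) OR NOT x1)   [eliminate IMPLIES]
≡ NOT (NOT (NOT x2 OR x3) OR NOT x1)   [eliminate IMPLIES]
≡ NOT NOT (NOT x2 OR x3) AND NOT NOT x1   [De Morgan]
≡ (NOT x2 OR x3) AND NOT NOT x1   [double negation]
≡ (NOT x2 OR x3) AND x1   [double negation]
≡ (NOT x2 AND x1) OR (x3 AND x1)   [distribute AND over OR]

(NOT x2 AND x1) OR (x3 AND x1)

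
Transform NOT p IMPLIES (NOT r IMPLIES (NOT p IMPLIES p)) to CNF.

NOT p IMPLIES (NOT r IMPLIES (NOT p IMPLIES p))
= NOT NOT p OR (NOT r IMPLIES (NOT p IMPLIES p))   [eliminate IMPLIES]
= NOT NOT p OR NOT NOT r OR (NOT p IMPLIES p)   [eliminate IMPLIES]
= NOT NOT p OR NOT NOT r OR NOT NOT p OR p   [eliminate IMPLIES]
= p OR NOT NOT r OR NOT NOT p OR p   [double negation]
= p OR r OR NOT NOT p OR p   [double negation]
= p OR r OR p OR p   [double negation]
= p OR r   [simplify]

p OR r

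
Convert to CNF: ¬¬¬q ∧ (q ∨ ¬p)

¬¬¬q ∧ (q ∨ ¬p)
≡ ¬q ∧ (q ∨ ¬p)

¬q ∧ (q ∨ ¬p)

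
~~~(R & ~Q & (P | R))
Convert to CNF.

~R | Q

~~~(R & ~Q & (P | R))
= ~(R & ~Q & (P | R))   [double negation]
= ~R | ~~Q | ~(P | R)   [De Morgan]
= ~R | Q | ~(P | R)   [double negation]
= ~R | Q | (~P & ~R)   [De Morgan]
= (~R | Q | ~P) & (~R | Q | ~R)   [distribute | over &]
= ~R | Q   [simplify]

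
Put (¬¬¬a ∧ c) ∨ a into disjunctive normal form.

(¬¬¬a ∧ c) ∨ a
≡ (¬a ∧ c) ∨ a   [double negation]

(¬a ∧ c) ∨ a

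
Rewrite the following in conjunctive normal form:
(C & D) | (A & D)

(C & D) | (A & D)
≡ (C | A) & (C | D) & (D | A) & (D | D)   (distribute | over &)
≡ (C | A) & D   (simplify)

(C | A) & D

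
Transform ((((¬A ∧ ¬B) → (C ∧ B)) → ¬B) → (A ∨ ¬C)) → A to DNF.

((((¬A ∧ ¬B) → (C ∧ B)) → ¬B) → (A ∨ ¬C)) → A
⇔ ¬((((¬A ∧ ¬B) → (C ∧ B)) → ¬B) → (A ∨ ¬C)) ∨ A   — eliminate →
⇔ ¬(¬(((¬A ∧ ¬B) → (C ∧ B)) → ¬B) ∨ A ∨ ¬C) ∨ A   — eliminate →
⇔ ¬(¬(¬((¬A ∧ ¬B) → (C ∧ B)) ∨ ¬B) ∨ A ∨ ¬C) ∨ A   — eliminate →
⇔ ¬(¬(¬(¬(¬A ∧ ¬B) ∨ (C ∧ B)) ∨ ¬B) ∨ A ∨ ¬C) ∨ A   — eliminate →
⇔ (¬¬(¬(¬(¬A ∧ ¬B) ∨ (C ∧ B)) ∨ ¬B) ∧ ¬A ∧ ¬¬C) ∨ A   — De Morgan
⇔ ((¬(¬(¬A ∧ ¬B) ∨ (C ∧ B)) ∨ ¬B) ∧ ¬A ∧ ¬¬C) ∨ A   — double negation
⇔ (((¬¬(¬A ∧ ¬B) ∧ ¬(C ∧ B)) ∨ ¬B) ∧ ¬A ∧ ¬¬C) ∨ A   — De Morgan
⇔ (((¬A ∧ ¬B ∧ ¬(C ∧ B)) ∨ ¬B) ∧ ¬A ∧ ¬¬C) ∨ A   — double negation
⇔ (((¬A ∧ ¬B ∧ (¬C ∨ ¬B)) ∨ ¬B) ∧ ¬A ∧ ¬¬C) ∨ A   — De Morgan
⇔ (((¬A ∧ ¬B ∧ (¬C ∨ ¬B)) ∨ ¬B) ∧ ¬A ∧ C) ∨ A   — double negation
⇔ (¬A ∧ ¬B ∧ ¬C ∧ ¬A ∧ C) ∨ (¬A ∧ ¬B ∧ ¬B ∧ ¬A ∧ C) ∨ (¬B ∧ ¬A ∧ C) ∨ A   — distribute ∧ over ∨
⇔ (¬A ∧ ¬B ∧ C) ∨ A   — simplify

(¬A ∧ ¬B ∧ C) ∨ A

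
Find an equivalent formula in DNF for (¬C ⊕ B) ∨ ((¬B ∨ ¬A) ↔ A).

(¬C ⊕ B) ∨ ((¬B ∨ ¬A) ↔ A)
≡ (¬C ∧ ¬B) ∨ (¬¬C ∧ B) ∨ ((¬B ∨ ¬A) ↔ A)   [expand ⊕]
≡ (¬C ∧ ¬B) ∨ (¬¬C ∧ B) ∨ (((¬B ∨ ¬A) → A) ∧ (A → (¬B ∨ ¬A)))   [eliminate ↔]
≡ (¬C ∧ ¬B) ∨ (¬¬C ∧ B) ∨ ((¬(¬B ∨ ¬A) ∨ A) ∧ (A → (¬B ∨ ¬A)))   [eliminate →]
≡ (¬C ∧ ¬B) ∨ (¬¬C ∧ B) ∨ ((¬(¬B ∨ ¬A) ∨ A) ∧ (¬A ∨ ¬B ∨ ¬A))   [eliminate →]
≡ (¬C ∧ ¬B) ∨ (C ∧ B) ∨ ((¬(¬B ∨ ¬A) ∨ A) ∧ (¬A ∨ ¬B ∨ ¬A))   [double negation]
≡ (¬C ∧ ¬B) ∨ (C ∧ B) ∨ (((¬¬B ∧ ¬¬A) ∨ A) ∧ (¬A ∨ ¬B ∨ ¬A))   [De Morgan]
≡ (¬C ∧ ¬B) ∨ (C ∧ B) ∨ (((B ∧ ¬¬A) ∨ A) ∧ (¬A ∨ ¬B ∨ ¬A))   [double negation]
≡ (¬C ∧ ¬B) ∨ (C ∧ B) ∨ (((B ∧ A) ∨ A) ∧ (¬A ∨ ¬B ∨ ¬A))   [double negation]
≡ (¬C ∧ ¬B) ∨ (C ∧ B) ∨ (B ∧ A ∧ ¬A) ∨ (B ∧ A ∧ ¬B) ∨ (B ∧ A ∧ ¬A) ∨ (A ∧ ¬A) ∨ (A ∧ ¬B) ∨ (A ∧ ¬A)   [distribute ∧ over ∨]
≡ (¬C ∧ ¬B) ∨ (C ∧ B) ∨ (A ∧ ¬B)   [simplify]

(¬C ∧ ¬B) ∨ (C ∧ B) ∨ (A ∧ ¬B)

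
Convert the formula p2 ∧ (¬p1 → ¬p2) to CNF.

p2 ∧ (p1 ∨ ¬p2)

p2 ∧ (¬p1 → ¬p2)
≡ p2 ∧ (¬¬p1 ∨ ¬p2)   (eliminate →)
≡ p2 ∧ (p1 ∨ ¬p2)   (double negation)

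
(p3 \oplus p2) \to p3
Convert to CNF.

\lnot p2 \lor p3

(p3 \oplus p2) \to p3
= \lnot (p3 \oplus p2) \lor p3
= \lnot ((p3 \lor p2) \land \lnot (p3 \land p2)) \lor p3
= \lnot (p3 \lor p2) \lor \lnot \lnot (p3 \land p2) \lor p3
= (\lnot p3 \land \lnot p2) \lor \lnot \lnot (p3 \land p2) \lor p3
= (\lnot p3 \land \lnot p2) \lor (p3 \land p2) \lor p3
= (\lnot p3 \lor p3 \lor p3) \land (\lnot p3 \lor p2 \lor p3) \land (\lnot p2 \lor p3 \lor p3) \land (\lnot p2 \lor p2 \lor p3)
= \lnot p2 \lor p3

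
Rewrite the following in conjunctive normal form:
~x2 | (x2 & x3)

~x2 | (x2 & x3)
≡ (~x2 | x2) & (~x2 | x3)   [distribute | over &]
≡ ~x2 | x3   [simplify]

~x2 | x3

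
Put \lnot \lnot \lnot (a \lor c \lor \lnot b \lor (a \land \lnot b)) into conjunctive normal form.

\lnot \lnot \lnot (a \lor c \lor \lnot b \lor (a \land \lnot b))
= \lnot (a \lor c \lor \lnot b \lor (a \land \lnot b))
= \lnot a \land \lnot c \land \lnot \lnot b \land \lnot (a \land \lnot b)
= \lnot a \land \lnot c \land b \land \lnot (a \land \lnot b)
= \lnot a \land \lnot c \land b \land (\lnot a \lor \lnot \lnot b)
= \lnot a \land \lnot c \land b \land (\lnot a \lor b)
= \lnot a \land \lnot c \land b

\lnot a \land \lnot c \land b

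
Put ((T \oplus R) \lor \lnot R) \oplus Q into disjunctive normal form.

(\lnot T \land R \land \lnot Q) \lor (\lnot R \land \lnot Q) \lor (R \land T \land Q)

((T \oplus R) \lor \lnot R) \oplus Q
= (((T \oplus R) \lor \lnot R) \land \lnot Q) \lor (\lnot ((T \oplus R) \lor \lnot R) \land Q)
= (((T \land \lnot R) \lor (\lnot T \land R) \lor \lnot R) \land \lnot Q) \lor (\lnot ((T \oplus R) \lor \lnot R) \land Q)
= (((T \land \lnot R) \lor (\lnot T \land R) \lor \lnot R) \land \lnot Q) \lor (\lnot ((T \land \lnot R) \lor (\lnot T \land R) \lor \lnot R) \land Q)
= (((T \land \lnot R) \lor (\lnot T \land R) \lor \lnot R) \land \lnot Q) \lor (\lnot (T \land \lnot R) \land \lnot (\lnot T \land R) \land \lnot \lnot R \land Q)
= (((T \land \lnot R) \lor (\lnot T \land R) \lor \lnot R) \land \lnot Q) \lor ((\lnot T \lor \lnot \lnot R) \land \lnot (\lnot T \land R) \land \lnot \lnot R \land Q)
= (((T \land \lnot R) \lor (\lnot T \land R) \lor \lnot R) \land \lnot Q) \lor ((\lnot T \lor R) \land \lnot (\lnot T \land R) \land \lnot \lnot R \land Q)
= (((T \land \lnot R) \lor (\lnot T \land R) \lor \lnot R) \land \lnot Q) \lor ((\lnot T \lor R) \land (\lnot \lnot T \lor \lnot R) \land \lnot \lnot R \land Q)
= (((T \land \lnot R) \lor (\lnot T \land R) \lor \lnot R) \land \lnot Q) \lor ((\lnot T \lor R) \land (T \lor \lnot R) \land \lnot \lnot R \land Q)
= (((T \land \lnot R) \lor (\lnot T \land R) \lor \lnot R) \land \lnot Q) \lor ((\lnot T \lor R) \land (T \lor \lnot R) \land R \land Q)
= (T \land \lnot R \land \lnot Q) \lor (\lnot T \land R \land \lnot Q) \lor (\lnot R \land \lnot Q) \lor (\lnot T \land T \land R \land Q) \lor (\lnot T \land \lnot R \land R \land Q) \lor (R \land T \land R \land Q) \lor (R \land \lnot R \land R \land Q)
= (\lnot T \land R \land \lnot Q) \lor (\lnot R \land \lnot Q) \lor (R \land T \land Q)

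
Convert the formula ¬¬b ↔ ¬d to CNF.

¬¬b ↔ ¬d
≡ (¬¬b → ¬d) ∧ (¬d → ¬¬b)   (eliminate ↔)
≡ (¬¬¬b ∨ ¬d) ∧ (¬d → ¬¬b)   (eliminate →)
≡ (¬¬¬b ∨ ¬d) ∧ (¬¬d ∨ ¬¬b)   (eliminate →)
≡ (¬b ∨ ¬d) ∧ (¬¬d ∨ ¬¬b)   (double negation)
≡ (¬b ∨ ¬d) ∧ (d ∨ ¬¬b)   (double negation)
≡ (¬b ∨ ¬d) ∧ (d ∨ b)   (double negation)

(¬b ∨ ¬d) ∧ (d ∨ b)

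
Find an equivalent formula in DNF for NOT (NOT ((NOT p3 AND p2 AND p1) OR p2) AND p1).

p2 OR NOT p1

NOT (NOT ((NOT p3 AND p2 AND p1) OR p2) AND p1)
≡ NOT NOT ((NOT p3 AND p2 AND p1) OR p2) OR NOT p1   [De Morgan]
≡ (NOT p3 AND p2 AND p1) OR p2 OR NOT p1   [double negation]
≡ p2 OR NOT p1   [simplify]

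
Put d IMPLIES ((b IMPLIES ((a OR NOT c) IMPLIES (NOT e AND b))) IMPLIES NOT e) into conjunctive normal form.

d IMPLIES ((b IMPLIES ((a OR NOT c) IMPLIES (NOT e AND b))) IMPLIES NOT e)
≡ NOT d OR ((b IMPLIES ((a OR NOT c) IMPLIES (NOT e AND b))) IMPLIES NOT e)   — eliminate IMPLIES
≡ NOT d OR NOT (b IMPLIES ((a OR NOT c) IMPLIES (NOT e AND b))) OR NOT e   — eliminate IMPLIES
≡ NOT d OR NOT (NOT b OR ((a OR NOT c) IMPLIES (NOT e AND b))) OR NOT e   — eliminate IMPLIES
≡ NOT d OR NOT (NOT b OR NOT (a OR NOT c) OR (NOT e AND b)) OR NOT e   — eliminate IMPLIES
≡ NOT d OR (NOT NOT b AND NOT NOT (a OR NOT c) AND NOT (NOT e AND b)) OR NOT e   — De Morgan
≡ NOT d OR (b AND NOT NOT (a OR NOT c) AND NOT (NOT e AND b)) OR NOT e   — double negation
≡ NOT d OR (b AND (a OR NOT c) AND NOT (NOT e AND b)) OR NOT e   — double negation
≡ NOT d OR (b AND (a OR NOT c) AND (NOT NOT e OR NOT b)) OR NOT e   — De Morgan
≡ NOT d OR (b AND (a OR NOT c) AND (e OR NOT b)) OR NOT e   — double negation
≡ (NOT d OR b OR NOT e) AND (NOT d OR a OR NOT c OR NOT e) AND (NOT d OR e OR NOT b OR NOT e)   — distribute OR over AND
≡ (NOT d OR b OR NOT e) AND (NOT d OR a OR NOT c OR NOT e)   — simplify

(NOT d OR b OR NOT e) AND (NOT d OR a OR NOT c OR NOT e)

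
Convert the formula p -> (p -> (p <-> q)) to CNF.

~p | q

p -> (p -> (p <-> q))
≡ ~p | (p -> (p <-> q))
≡ ~p | ~p | (p <-> q)
≡ ~p | ~p | ((p -> q) & (q -> p))
≡ ~p | ~p | ((~p | q) & (q -> p))
≡ ~p | ~p | ((~p | q) & (~q | p))
≡ (~p | ~p | ~p | q) & (~p | ~p | ~q | p)
≡ ~p | q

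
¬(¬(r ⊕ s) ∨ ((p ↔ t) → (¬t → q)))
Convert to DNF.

(r ∧ ¬s ∧ ¬p ∧ ¬t ∧ ¬q) ∨ (¬r ∧ s ∧ ¬p ∧ ¬t ∧ ¬q)

¬(¬(r ⊕ s) ∨ ((p ↔ t) → (¬t → q)))
= ¬(¬((r ∧ ¬s) ∨ (¬r ∧ s)) ∨ ((p ↔ t) → (¬t → q)))   — expand ⊕
= ¬(¬((r ∧ ¬s) ∨ (¬r ∧ s)) ∨ ¬(p ↔ t) ∨ (¬t → q))   — eliminate →
= ¬(¬((r ∧ ¬s) ∨ (¬r ∧ s)) ∨ ¬((p → t) ∧ (t → p)) ∨ (¬t → q))   — eliminate ↔
= ¬(¬((r ∧ ¬s) ∨ (¬r ∧ s)) ∨ ¬((¬p ∨ t) ∧ (t → p)) ∨ (¬t → q))   — eliminate →
= ¬(¬((r ∧ ¬s) ∨ (¬r ∧ s)) ∨ ¬((¬p ∨ t) ∧ (¬t ∨ p)) ∨ (¬t → q))   — eliminate →
= ¬(¬((r ∧ ¬s) ∨ (¬r ∧ s)) ∨ ¬((¬p ∨ t) ∧ (¬t ∨ p)) ∨ ¬¬t ∨ q)   — eliminate →
= ¬¬((r ∧ ¬s) ∨ (¬r ∧ s)) ∧ ¬¬((¬p ∨ t) ∧ (¬t ∨ p)) ∧ ¬¬¬t ∧ ¬q   — De Morgan
= ((r ∧ ¬s) ∨ (¬r ∧ s)) ∧ ¬¬((¬p ∨ t) ∧ (¬t ∨ p)) ∧ ¬¬¬t ∧ ¬q   — double negation
= ((r ∧ ¬s) ∨ (¬r ∧ s)) ∧ (¬p ∨ t) ∧ (¬t ∨ p) ∧ ¬¬¬t ∧ ¬q   — double negation
= ((r ∧ ¬s) ∨ (¬r ∧ s)) ∧ (¬p ∨ t) ∧ (¬t ∨ p) ∧ ¬t ∧ ¬q   — double negation
= (r ∧ ¬s ∧ ¬p ∧ ¬t ∧ ¬t ∧ ¬q) ∨ (r ∧ ¬s ∧ ¬p ∧ p ∧ ¬t ∧ ¬q) ∨ (r ∧ ¬s ∧ t ∧ ¬t ∧ ¬t ∧ ¬q) ∨ (r ∧ ¬s ∧ t ∧ p ∧ ¬t ∧ ¬q) ∨ (¬r ∧ s ∧ ¬p ∧ ¬t ∧ ¬t ∧ ¬q) ∨ (¬r ∧ s ∧ ¬p ∧ p ∧ ¬t ∧ ¬q) ∨ (¬r ∧ s ∧ t ∧ ¬t ∧ ¬t ∧ ¬q) ∨ (¬r ∧ s ∧ t ∧ p ∧ ¬t ∧ ¬q)   — distribute ∧ over ∨
= (r ∧ ¬s ∧ ¬p ∧ ¬t ∧ ¬q) ∨ (¬r ∧ s ∧ ¬p ∧ ¬t ∧ ¬q)   — simplify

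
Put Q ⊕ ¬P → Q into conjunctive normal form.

Q ⊕ ¬P → Q
= ¬(Q ⊕ ¬P) ∨ Q
= ¬((Q ∨ ¬P) ∧ ¬(Q ∧ ¬P)) ∨ Q
= ¬(Q ∨ ¬P) ∨ ¬¬(Q ∧ ¬P) ∨ Q
= ¬Q ∧ ¬¬P ∨ ¬¬(Q ∧ ¬P) ∨ Q
= ¬Q ∧ P ∨ ¬¬(Q ∧ ¬P) ∨ Q
= ¬Q ∧ P ∨ Q ∧ ¬P ∨ Q
= (¬Q ∨ Q ∨ Q) ∧ (¬Q ∨ ¬P ∨ Q) ∧ (P ∨ Q ∨ Q) ∧ (P ∨ ¬P ∨ Q)
= P ∨ Q

P ∨ Q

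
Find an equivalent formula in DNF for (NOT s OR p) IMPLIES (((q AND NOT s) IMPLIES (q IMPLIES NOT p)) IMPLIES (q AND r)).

(NOT s OR p) IMPLIES (((q AND NOT s) IMPLIES (q IMPLIES NOT p)) IMPLIES (q AND r))
≡ NOT (NOT s OR p) OR (((q AND NOT s) IMPLIES (q IMPLIES NOT p)) IMPLIES (q AND r))   [eliminate IMPLIES]
≡ NOT (NOT s OR p) OR NOT ((q AND NOT s) IMPLIES (q IMPLIES NOT p)) OR (q AND r)   [eliminate IMPLIES]
≡ NOT (NOT s OR p) OR NOT (NOT (q AND NOT s) OR (q IMPLIES NOT p)) OR (q AND r)   [eliminate IMPLIES]
≡ NOT (NOT s OR p) OR NOT (NOT (q AND NOT s) OR NOT q OR NOT p) OR (q AND r)   [eliminate IMPLIES]
≡ (NOT NOT s AND NOT p) OR NOT (NOT (q AND NOT s) OR NOT q OR NOT p) OR (q AND r)   [De Morgan]
≡ (s AND NOT p) OR NOT (NOT (q AND NOT s) OR NOT q OR NOT p) OR (q AND r)   [double negation]
≡ (s AND NOT p) OR (NOT NOT (q AND NOT s) AND NOT NOT q AND NOT NOT p) OR (q AND r)   [De Morgan]
≡ (s AND NOT p) OR (q AND NOT s AND NOT NOT q AND NOT NOT p) OR (q AND r)   [double negation]
≡ (s AND NOT p) OR (q AND NOT s AND q AND NOT NOT p) OR (q AND r)   [double negation]
≡ (s AND NOT p) OR (q AND NOT s AND q AND p) OR (q AND r)   [double negation]
≡ (s AND NOT p) OR (q AND NOT s AND p) OR (q AND r)   [simplify]

(s AND NOT p) OR (q AND NOT s AND p) OR (q AND r)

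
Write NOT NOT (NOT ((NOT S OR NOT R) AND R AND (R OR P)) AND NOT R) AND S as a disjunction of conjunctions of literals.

NOT NOT (NOT ((NOT S OR NOT R) AND R AND (R OR P)) AND NOT R) AND S
≡ NOT ((NOT S OR NOT R) AND R AND (R OR P)) AND NOT R AND S   [double negation]
≡ (NOT (NOT S OR NOT R) OR NOT R OR NOT (R OR P)) AND NOT R AND S   [De Morgan]
≡ ((NOT NOT S AND NOT NOT R) OR NOT R OR NOT (R OR P)) AND NOT R AND S   [De Morgan]
≡ ((S AND NOT NOT R) OR NOT R OR NOT (R OR P)) AND NOT R AND S   [double negation]
≡ ((S AND R) OR NOT R OR NOT (R OR P)) AND NOT R AND S   [double negation]
≡ ((S AND R) OR NOT R OR (NOT R AND NOT P)) AND NOT R AND S   [De Morgan]
≡ (S AND R AND NOT R AND S) OR (NOT R AND NOT R AND S) OR (NOT R AND NOT P AND NOT R AND S)   [distribute AND over OR]
≡ NOT R AND S   [simplify]

NOT R AND S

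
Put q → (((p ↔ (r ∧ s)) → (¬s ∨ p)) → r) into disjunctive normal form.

q → (((p ↔ (r ∧ s)) → (¬s ∨ p)) → r)
≡ ¬q ∨ (((p ↔ (r ∧ s)) → (¬s ∨ p)) → r)   [eliminate →]
≡ ¬q ∨ ¬((p ↔ (r ∧ s)) → (¬s ∨ p)) ∨ r   [eliminate →]
≡ ¬q ∨ ¬(¬(p ↔ (r ∧ s)) ∨ ¬s ∨ p) ∨ r   [eliminate →]
≡ ¬q ∨ ¬(¬((p → (r ∧ s)) ∧ ((r ∧ s) → p)) ∨ ¬s ∨ p) ∨ r   [eliminate ↔]
≡ ¬q ∨ ¬(¬((¬p ∨ (r ∧ s)) ∧ ((r ∧ s) → p)) ∨ ¬s ∨ p) ∨ r   [eliminate →]
≡ ¬q ∨ ¬(¬((¬p ∨ (r ∧ s)) ∧ (¬(r ∧ s) ∨ p)) ∨ ¬s ∨ p) ∨ r   [eliminate →]
≡ ¬q ∨ (¬¬((¬p ∨ (r ∧ s)) ∧ (¬(r ∧ s) ∨ p)) ∧ ¬¬s ∧ ¬p) ∨ r   [De Morgan]
≡ ¬q ∨ ((¬p ∨ (r ∧ s)) ∧ (¬(r ∧ s) ∨ p) ∧ ¬¬s ∧ ¬p) ∨ r   [double negation]
≡ ¬q ∨ ((¬p ∨ (r ∧ s)) ∧ (¬r ∨ ¬s ∨ p) ∧ ¬¬s ∧ ¬p) ∨ r   [De Morgan]
≡ ¬q ∨ ((¬p ∨ (r ∧ s)) ∧ (¬r ∨ ¬s ∨ p) ∧ s ∧ ¬p) ∨ r   [double negation]
≡ ¬q ∨ (¬p ∧ ¬r ∧ s ∧ ¬p) ∨ (¬p ∧ ¬s ∧ s ∧ ¬p) ∨ (¬p ∧ p ∧ s ∧ ¬p) ∨ (r ∧ s ∧ ¬r ∧ s ∧ ¬p) ∨ (r ∧ s ∧ ¬s ∧ s ∧ ¬p) ∨ (r ∧ s ∧ p ∧ s ∧ ¬p) ∨ r   [distribute ∧ over ∨]
≡ ¬q ∨ (¬p ∧ ¬r ∧ s) ∨ r   [simplify]

¬q ∨ (¬p ∧ ¬r ∧ s) ∨ r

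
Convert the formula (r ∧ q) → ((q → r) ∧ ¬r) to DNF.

¬r ∨ ¬q

(r ∧ q) → ((q → r) ∧ ¬r)
⇔ ¬(r ∧ q) ∨ ((q → r) ∧ ¬r)   (eliminate →)
⇔ ¬(r ∧ q) ∨ ((¬q ∨ r) ∧ ¬r)   (eliminate →)
⇔ ¬r ∨ ¬q ∨ ((¬q ∨ r) ∧ ¬r)   (De Morgan)
⇔ ¬r ∨ ¬q ∨ (¬q ∧ ¬r) ∨ (r ∧ ¬r)   (distribute ∧ over ∨)
⇔ ¬r ∨ ¬q   (simplify)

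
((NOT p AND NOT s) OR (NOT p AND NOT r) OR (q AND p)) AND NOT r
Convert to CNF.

((NOT p AND NOT s) OR (NOT p AND NOT r) OR (q AND p)) AND NOT r
= (NOT p OR NOT p OR q) AND (NOT p OR NOT p OR p) AND (NOT p OR NOT r OR q) AND (NOT p OR NOT r OR p) AND (NOT s OR NOT p OR q) AND (NOT s OR NOT p OR p) AND (NOT s OR NOT r OR q) AND (NOT s OR NOT r OR p) AND NOT r
= (NOT p OR q) AND NOT r

(NOT p OR q) AND NOT r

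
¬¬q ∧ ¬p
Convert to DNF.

¬¬q ∧ ¬p
≡ q ∧ ¬p

q ∧ ¬p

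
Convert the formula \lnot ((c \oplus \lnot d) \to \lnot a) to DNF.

(c \land d \land a) \lor (\lnot c \land \lnot d \land a)

\lnot ((c \oplus \lnot d) \to \lnot a)
≡ \lnot (\lnot (c \oplus \lnot d) \lor \lnot a)
≡ \lnot (\lnot ((c \land \lnot \lnot d) \lor (\lnot c \land \lnot d)) \lor \lnot a)
≡ \lnot \lnot ((c \land \lnot \lnot d) \lor (\lnot c \land \lnot d)) \land \lnot \lnot a
≡ ((c \land \lnot \lnot d) \lor (\lnot c \land \lnot d)) \land \lnot \lnot a
≡ ((c \land d) \lor (\lnot c \land \lnot d)) \land \lnot \lnot a
≡ ((c \land d) \lor (\lnot c \land \lnot d)) \land a
≡ (c \land d \land a) \lor (\lnot c \land \lnot d \land a)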